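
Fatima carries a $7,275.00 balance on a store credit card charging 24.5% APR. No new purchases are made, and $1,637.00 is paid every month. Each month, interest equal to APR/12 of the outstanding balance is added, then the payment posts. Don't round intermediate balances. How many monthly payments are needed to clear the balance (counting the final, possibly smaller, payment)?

Monthly rate r = 24.5%/12 = 2.04167% = 0.0204167.
Recurrence: B ← B·(1+r) − $1,637.00.
Month 1: interest $148.53; balance after payment $5,786.53.
Month 2: interest $118.14; balance after payment $4,267.67.
Month 3: interest $87.13; balance after payment $2,717.80.
Month 4: interest $55.49; balance after payment $1,136.29.
Month 5: interest $23.20; balance after payment $0.00.

5 payments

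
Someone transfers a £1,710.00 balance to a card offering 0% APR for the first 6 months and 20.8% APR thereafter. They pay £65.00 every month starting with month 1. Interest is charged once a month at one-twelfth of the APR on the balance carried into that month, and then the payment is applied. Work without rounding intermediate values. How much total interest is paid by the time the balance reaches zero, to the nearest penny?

£321.16

Promo months 1–6 at r₀ = 0%/12 = 0; months 7+ at r₁ = 20.8%/12 = 0.0173333.
After month 6 (no interest yet): B = £1,710.00 − 6·£65.00 = £1,320.00.
Then at r₁ with £65.00/mo: n₂ = −ln(1 − r₁·B/P)/ln(1+r₁) ≈ 25.25 → 26 more payments.
Total paid = 31·£65.00 + £16.16 = £2,031.16; interest = £2,031.16 − £1,710.00 = £321.16.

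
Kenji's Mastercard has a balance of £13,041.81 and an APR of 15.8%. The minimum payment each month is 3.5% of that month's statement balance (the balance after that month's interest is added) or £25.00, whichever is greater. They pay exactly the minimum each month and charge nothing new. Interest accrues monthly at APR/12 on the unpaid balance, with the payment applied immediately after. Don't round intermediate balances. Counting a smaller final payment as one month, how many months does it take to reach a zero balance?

Monthly rate r = 15.8%/12 = 1.31667% = 0.0131667.
While 3.5% of the post-interest balance exceeds £25.00, each month B ← (B·(1+r))·(1 − 0.035), i.e. B shrinks by the factor (1+r)·0.965 = 0.97771.
This holds for months 1–130. Entering month 131 the balance is £695.67; 3.5% of the post-interest balance is now below £25.00, so the flat £25.00 minimum applies from here.
From month 131 a fixed £25.00 at rate r clears £695.67 in 35 more payments. Total: 130 + 35 = 165 months.

165 months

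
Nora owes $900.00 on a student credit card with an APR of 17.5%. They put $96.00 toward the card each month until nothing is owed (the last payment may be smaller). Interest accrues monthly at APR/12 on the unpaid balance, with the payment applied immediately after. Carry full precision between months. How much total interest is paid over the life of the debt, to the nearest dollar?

Monthly rate r = 17.5%/12 = 1.45833% = 0.0145833.
Payoff takes n = ⌈−ln(1 − rB₀/P)/ln(1+r)⌉ = ⌈10.154⌉ = 11 payments; the last is $14.91.
Total paid = 10·$96.00 + $14.91 = $974.91.
Total interest = total paid − principal = $974.91 − $900.00 = $74.91.

$75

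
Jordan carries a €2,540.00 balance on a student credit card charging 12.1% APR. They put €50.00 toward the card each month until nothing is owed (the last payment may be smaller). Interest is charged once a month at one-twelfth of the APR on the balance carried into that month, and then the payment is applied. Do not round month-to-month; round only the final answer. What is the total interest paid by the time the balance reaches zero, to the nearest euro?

Monthly rate r = 12.1%/12 = 1.00833% = 0.0100833.
Payoff takes n = ⌈−ln(1 − rB₀/P)/ln(1+r)⌉ = ⌈71.557⌉ = 72 payments; the last is €27.90.
Total paid = 71·€50.00 + €27.90 = €3,577.90.
Total interest = total paid − principal = €3,577.90 − €2,540.00 = €1,037.90.

€1,038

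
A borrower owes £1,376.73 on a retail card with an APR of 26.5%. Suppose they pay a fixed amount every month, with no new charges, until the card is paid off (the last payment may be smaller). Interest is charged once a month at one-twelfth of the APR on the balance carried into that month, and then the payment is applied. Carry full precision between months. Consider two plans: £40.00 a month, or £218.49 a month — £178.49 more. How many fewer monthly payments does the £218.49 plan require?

Monthly rate r = 26.5%/12 = 2.20833% = 0.0220833.
At £40.00/mo: n = ⌈−ln(1 − rB₀/P)/ln(1+r)⌉ = 66 payments (last £14.03); total interest = total paid − £1,376.73 = £1,237.30.
At £218.49/mo: 7 payments (last £188.10); total interest £122.31.
Payments saved = 66 − 7 = 59.

59 fewer payments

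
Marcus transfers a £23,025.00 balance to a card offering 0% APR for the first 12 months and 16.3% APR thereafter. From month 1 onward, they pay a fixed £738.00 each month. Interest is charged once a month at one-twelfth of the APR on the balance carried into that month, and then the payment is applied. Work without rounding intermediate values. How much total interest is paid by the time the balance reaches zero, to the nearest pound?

£2,361

Promo months 1–12 at r₀ = 0%/12 = 0; months 13+ at r₁ = 16.3%/12 = 0.0135833.
After month 12 (no interest yet): B = £23,025.00 − 12·£738.00 = £14,169.00.
Then at r₁ with £738.00/mo: n₂ = −ln(1 − r₁·B/P)/ln(1+r₁) ≈ 22.40 → 23 more payments.
Total paid = 34·£738.00 + £293.83 = £25,385.83; interest = £25,385.83 − £23,025.00 = £2,360.83.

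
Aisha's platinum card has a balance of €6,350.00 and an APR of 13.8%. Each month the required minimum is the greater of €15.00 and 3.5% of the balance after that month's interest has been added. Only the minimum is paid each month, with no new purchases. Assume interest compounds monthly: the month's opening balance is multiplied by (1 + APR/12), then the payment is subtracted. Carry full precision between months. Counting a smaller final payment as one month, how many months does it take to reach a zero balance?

147 months

Monthly rate r = 13.8%/12 = 1.15% = 0.0115.
While 3.5% of the post-interest balance exceeds €15.00, each month B ← (B·(1+r))·(1 − 0.035), i.e. B shrinks by the factor (1+r)·0.965 = 0.9761.
This holds for months 1–112. Entering month 113 the balance is €422.68; 3.5% of the post-interest balance is now below €15.00, so the flat €15.00 minimum applies from here.
From month 113 a fixed €15.00 at rate r clears €422.68 in 35 more payments. Total: 112 + 35 = 147 months.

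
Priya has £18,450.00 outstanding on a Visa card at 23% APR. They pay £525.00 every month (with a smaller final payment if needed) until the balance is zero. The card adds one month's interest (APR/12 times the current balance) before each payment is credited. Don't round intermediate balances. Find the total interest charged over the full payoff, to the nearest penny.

Monthly rate r = 23%/12 = 1.91667% = 0.0191667.
Payoff takes n = ⌈−ln(1 − rB₀/P)/ln(1+r)⌉ = ⌈58.969⌉ = 59 payments; the last is £508.87.
Total paid = 58·£525.00 + £508.87 = £30,958.87.
Total interest = total paid − principal = £30,958.87 − £18,450.00 = £12,508.87.

£12,508.87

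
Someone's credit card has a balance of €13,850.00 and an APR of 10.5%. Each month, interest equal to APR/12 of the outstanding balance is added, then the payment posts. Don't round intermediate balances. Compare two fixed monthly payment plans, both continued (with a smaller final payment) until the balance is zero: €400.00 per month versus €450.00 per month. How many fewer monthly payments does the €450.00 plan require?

Monthly rate r = 10.5%/12 = 0.875% = 0.00875.
At €400.00/mo: n = ⌈−ln(1 − rB₀/P)/ln(1+r)⌉ = 42 payments (last €171.94); total interest = total paid − €13,850.00 = €2,721.94.
At €450.00/mo: 37 payments (last €6.75); total interest €2,356.75.
Payments saved = 42 − 37 = 5.

5 fewer payments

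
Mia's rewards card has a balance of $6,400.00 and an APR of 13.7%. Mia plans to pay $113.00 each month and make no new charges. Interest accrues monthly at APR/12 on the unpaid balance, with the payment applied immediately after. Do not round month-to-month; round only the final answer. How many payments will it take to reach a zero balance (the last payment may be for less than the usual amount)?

92 payments

Monthly rate r = 13.7%/12 = 1.14167% = 0.0114167.
Recurrence: B ← B·(1+r) − $113.00.
Month 1: interest $73.07; balance after payment $6,360.07.
Month 2: interest $72.61; balance after payment $6,319.68.
Closed form: n = −ln(1 − rB₀/P)/ln(1+r) = −ln(0.35339)/ln(1.01142) ≈ 91.629, so the balance reaches zero during payment 92.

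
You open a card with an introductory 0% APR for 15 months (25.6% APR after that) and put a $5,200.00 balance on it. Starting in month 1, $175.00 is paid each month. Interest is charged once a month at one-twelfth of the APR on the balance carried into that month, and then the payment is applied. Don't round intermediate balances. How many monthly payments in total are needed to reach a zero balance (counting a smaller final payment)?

Promo months 1–15 at r₀ = 0%/12 = 0; months 16+ at r₁ = 25.6%/12 = 0.0213333.
After month 15 (no interest yet): B = $5,200.00 − 15·$175.00 = $2,575.00.
Then at r₁ with $175.00/mo: n₂ = −ln(1 − r₁·B/P)/ln(1+r₁) ≈ 17.85 → 18 more payments.

33 months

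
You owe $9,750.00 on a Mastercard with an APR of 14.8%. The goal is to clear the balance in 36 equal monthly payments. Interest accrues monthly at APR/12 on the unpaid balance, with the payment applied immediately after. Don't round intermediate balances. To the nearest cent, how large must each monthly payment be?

Monthly rate r = 14.8%/12 = 1.23333% = 0.0123333.
Level-payment amortization: P = B₀·r / (1 − (1+r)^(−n)) = 9750.00·0.0123333 / (1 − 1.01233^(−36)).
Denominator 1 − (1+r)^(−36) = 0.356790188.
P = 120.25 / 0.356790188 ≈ 337.03.

$337.03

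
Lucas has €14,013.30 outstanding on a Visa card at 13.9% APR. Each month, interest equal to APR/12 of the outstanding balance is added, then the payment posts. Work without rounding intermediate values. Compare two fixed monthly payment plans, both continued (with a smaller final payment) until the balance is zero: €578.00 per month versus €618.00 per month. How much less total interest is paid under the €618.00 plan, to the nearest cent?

Monthly rate r = 13.9%/12 = 1.15833% = 0.0115833.
At €578.00/mo: n = ⌈−ln(1 − rB₀/P)/ln(1+r)⌉ = 29 payments (last €361.66); total interest = total paid − €14,013.30 = €2,532.36.
At €618.00/mo: 27 payments (last €283.33); total interest €2,338.03.
Interest saved = €2,532.36 − €2,338.03 = €194.33.

€194.33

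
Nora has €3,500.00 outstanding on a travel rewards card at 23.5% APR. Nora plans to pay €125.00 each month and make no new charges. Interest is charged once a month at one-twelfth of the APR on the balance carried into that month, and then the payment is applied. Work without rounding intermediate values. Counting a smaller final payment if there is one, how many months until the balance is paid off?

Monthly rate r = 23.5%/12 = 1.95833% = 0.0195833.
Recurrence: B ← B·(1+r) − €125.00.
Month 1: interest €68.54; balance after payment €3,443.54.
Month 2: interest €67.44; balance after payment €3,385.98.
Closed form: n = −ln(1 − rB₀/P)/ln(1+r) = −ln(0.45167)/ln(1.01958) ≈ 40.982, so the balance reaches zero during payment 41.

41 months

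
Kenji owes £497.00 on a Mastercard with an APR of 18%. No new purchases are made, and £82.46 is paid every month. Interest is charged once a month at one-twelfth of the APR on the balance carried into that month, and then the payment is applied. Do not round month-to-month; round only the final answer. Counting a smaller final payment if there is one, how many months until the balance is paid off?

7 months

Monthly rate r = 18%/12 = 1.5% = 0.015.
Recurrence: B ← B·(1+r) − £82.46.
Month 1: interest £7.46; balance after payment £422.00.
Month 2: interest £6.33; balance after payment £345.86.
Closed form: n = −ln(1 − rB₀/P)/ln(1+r) = −ln(0.90959)/ln(1.015) ≈ 6.364, so the balance reaches zero during payment 7.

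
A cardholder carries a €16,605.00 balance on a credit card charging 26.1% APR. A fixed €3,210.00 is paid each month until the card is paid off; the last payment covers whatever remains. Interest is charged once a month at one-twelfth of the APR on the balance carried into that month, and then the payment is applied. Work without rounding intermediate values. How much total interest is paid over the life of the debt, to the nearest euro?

Monthly rate r = 26.1%/12 = 2.175% = 0.02175.
Payoff takes n = ⌈−ln(1 − rB₀/P)/ln(1+r)⌉ = ⌈5.547⌉ = 6 payments; the last is €1,765.12.
Total paid = 5·€3,210.00 + €1,765.12 = €17,815.12.
Total interest = total paid − principal = €17,815.12 − €16,605.00 = €1,210.12.

€1,210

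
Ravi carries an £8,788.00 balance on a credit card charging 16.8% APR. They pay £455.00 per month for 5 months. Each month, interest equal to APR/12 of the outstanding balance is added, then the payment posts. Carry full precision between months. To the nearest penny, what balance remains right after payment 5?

£7,081.03

Monthly rate r = 16.8%/12 = 1.4% = 0.014.
Each month: B ← B·(1+r) − £455.00.
Month 1: interest £123.03; balance after payment £8,456.03.
Month 2: interest £118.38; balance after payment £8,119.42.
Month 3: interest £113.67; balance after payment £7,778.09.
Month 4: interest £108.89; balance after payment £7,431.98.
Month 5: interest £104.05; balance after payment £7,081.03.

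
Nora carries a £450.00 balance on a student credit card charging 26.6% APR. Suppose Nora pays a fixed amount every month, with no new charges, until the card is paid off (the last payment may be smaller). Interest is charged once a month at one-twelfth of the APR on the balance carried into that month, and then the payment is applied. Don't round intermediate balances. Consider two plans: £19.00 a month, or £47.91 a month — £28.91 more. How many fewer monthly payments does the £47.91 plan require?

23 fewer payments

Monthly rate r = 26.6%/12 = 2.21667% = 0.0221667.
At £19.00/mo: n = ⌈−ln(1 − rB₀/P)/ln(1+r)⌉ = 34 payments (last £18.15); total interest = total paid − £450.00 = £195.15.
At £47.91/mo: 11 payments (last £31.16); total interest £60.26.
Payments saved = 34 − 11 = 23.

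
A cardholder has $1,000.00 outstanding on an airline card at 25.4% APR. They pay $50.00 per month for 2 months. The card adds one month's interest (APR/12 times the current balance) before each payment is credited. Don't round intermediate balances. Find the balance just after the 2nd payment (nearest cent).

Monthly rate r = 25.4%/12 = 2.11667% = 0.0211667.
Each month: B ← B·(1+r) − $50.00.
Month 1: interest $21.17; balance after payment $971.17.
Month 2: interest $20.56; balance after payment $941.72.

$941.72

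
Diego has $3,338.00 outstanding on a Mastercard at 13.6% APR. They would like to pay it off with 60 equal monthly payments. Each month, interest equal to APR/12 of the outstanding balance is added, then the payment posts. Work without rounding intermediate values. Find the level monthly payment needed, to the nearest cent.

$76.98

Monthly rate r = 13.6%/12 = 1.13333% = 0.0113333.
Level-payment amortization: P = B₀·r / (1 − (1+r)^(−n)) = 3338.00·0.0113333 / (1 − 1.01133^(−60)).
Denominator 1 − (1+r)^(−60) = 0.491441759.
P = 37.8307 / 0.491441759 ≈ 76.98.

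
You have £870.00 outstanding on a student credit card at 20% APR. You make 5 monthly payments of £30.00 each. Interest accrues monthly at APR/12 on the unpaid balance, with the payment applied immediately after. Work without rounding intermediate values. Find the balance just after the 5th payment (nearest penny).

£789.87

Monthly rate r = 20%/12 = 1.66667% = 0.0166667.
Each month: B ← B·(1+r) − £30.00.
Month 1: interest £14.50; balance after payment £854.50.
Month 2: interest £14.24; balance after payment £838.74.
Month 3: interest £13.98; balance after payment £822.72.
Month 4: interest £13.71; balance after payment £806.43.
Month 5: interest £13.44; balance after payment £789.87.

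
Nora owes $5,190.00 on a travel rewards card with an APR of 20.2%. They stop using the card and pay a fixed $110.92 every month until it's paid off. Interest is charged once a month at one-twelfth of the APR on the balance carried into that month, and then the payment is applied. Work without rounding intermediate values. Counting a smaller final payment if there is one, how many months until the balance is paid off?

Monthly rate r = 20.2%/12 = 1.68333% = 0.0168333.
Recurrence: B ← B·(1+r) − $110.92.
Month 1: interest $87.36; balance after payment $5,166.44.
Month 2: interest $86.97; balance after payment $5,142.49.
Closed form: n = −ln(1 − rB₀/P)/ln(1+r) = −ln(0.21236)/ln(1.01683) ≈ 92.820, so the balance reaches zero during payment 93.

93 payments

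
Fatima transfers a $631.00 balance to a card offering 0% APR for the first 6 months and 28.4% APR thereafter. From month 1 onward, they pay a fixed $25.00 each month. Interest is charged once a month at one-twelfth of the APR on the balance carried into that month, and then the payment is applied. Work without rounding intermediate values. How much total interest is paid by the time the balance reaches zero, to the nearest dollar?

$168

Promo months 1–6 at r₀ = 0%/12 = 0; months 7+ at r₁ = 28.4%/12 = 0.0236667.
After month 6 (no interest yet): B = $631.00 − 6·$25.00 = $481.00.
Then at r₁ with $25.00/mo: n₂ = −ln(1 − r₁·B/P)/ln(1+r₁) ≈ 25.98 → 26 more payments.
Total paid = 31·$25.00 + $24.41 = $799.41; interest = $799.41 − $631.00 = $168.41.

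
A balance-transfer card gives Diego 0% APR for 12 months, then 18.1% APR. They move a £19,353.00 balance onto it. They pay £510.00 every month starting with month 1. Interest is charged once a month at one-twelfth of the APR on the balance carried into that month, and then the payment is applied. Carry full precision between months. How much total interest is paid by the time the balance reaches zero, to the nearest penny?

Promo months 1–12 at r₀ = 0%/12 = 0; months 13+ at r₁ = 18.1%/12 = 0.0150833.
After month 12 (no interest yet): B = £19,353.00 − 12·£510.00 = £13,233.00.
Then at r₁ with £510.00/mo: n₂ = −ln(1 − r₁·B/P)/ln(1+r₁) ≈ 33.17 → 34 more payments.
Total paid = 45·£510.00 + £85.98 = £23,035.98; interest = £23,035.98 − £19,353.00 = £3,682.98.

£3,682.98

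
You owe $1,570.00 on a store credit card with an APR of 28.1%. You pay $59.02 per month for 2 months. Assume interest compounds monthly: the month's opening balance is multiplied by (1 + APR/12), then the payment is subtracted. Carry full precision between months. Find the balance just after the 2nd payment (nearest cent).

$1,524.97

Monthly rate r = 28.1%/12 = 2.34167% = 0.0234167.
Each month: B ← B·(1+r) − $59.02.
Month 1: interest $36.76; balance after payment $1,547.74.
Month 2: interest $36.24; balance after payment $1,524.97.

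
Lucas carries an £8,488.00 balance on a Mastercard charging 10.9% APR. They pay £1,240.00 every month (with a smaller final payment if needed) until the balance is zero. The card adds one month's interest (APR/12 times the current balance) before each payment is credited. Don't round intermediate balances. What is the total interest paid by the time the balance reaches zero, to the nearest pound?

Monthly rate r = 10.9%/12 = 0.908333% = 0.00908333.
Payoff takes n = ⌈−ln(1 − rB₀/P)/ln(1+r)⌉ = ⌈7.099⌉ = 8 payments; the last is £123.60.
Total paid = 7·£1,240.00 + £123.60 = £8,803.60.
Total interest = total paid − principal = £8,803.60 − £8,488.00 = £315.60.

£316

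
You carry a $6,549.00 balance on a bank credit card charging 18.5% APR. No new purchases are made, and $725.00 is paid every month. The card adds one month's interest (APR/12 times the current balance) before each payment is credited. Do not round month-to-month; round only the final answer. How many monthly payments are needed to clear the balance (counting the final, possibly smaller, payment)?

Monthly rate r = 18.5%/12 = 1.54167% = 0.0154167.
Recurrence: B ← B·(1+r) − $725.00.
Month 1: interest $100.96; balance after payment $5,924.96.
Month 2: interest $91.34; balance after payment $5,291.31.
Closed form: n = −ln(1 − rB₀/P)/ln(1+r) = −ln(0.86074)/ln(1.01542) ≈ 9.802, so the balance reaches zero during payment 10.

10 months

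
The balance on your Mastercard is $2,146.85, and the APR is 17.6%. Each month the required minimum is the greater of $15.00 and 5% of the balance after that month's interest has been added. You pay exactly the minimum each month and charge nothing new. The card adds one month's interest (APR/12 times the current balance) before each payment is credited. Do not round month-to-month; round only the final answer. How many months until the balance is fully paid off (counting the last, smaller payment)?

78 months

Monthly rate r = 17.6%/12 = 1.46667% = 0.0146667.
While 5% of the post-interest balance exceeds $15.00, each month B ← (B·(1+r))·(1 − 0.05), i.e. B shrinks by the factor (1+r)·0.95 = 0.96393.
This holds for months 1–54. Entering month 55 the balance is $295.35; 5% of the post-interest balance is now below $15.00, so the flat $15.00 minimum applies from here.
From month 55 a fixed $15.00 at rate r clears $295.35 in 24 more payments. Total: 54 + 24 = 78 months.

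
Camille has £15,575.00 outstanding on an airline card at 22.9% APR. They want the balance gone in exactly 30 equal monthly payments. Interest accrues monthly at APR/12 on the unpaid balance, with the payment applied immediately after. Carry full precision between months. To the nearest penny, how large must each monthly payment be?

Monthly rate r = 22.9%/12 = 1.90833% = 0.0190833.
Level-payment amortization: P = B₀·r / (1 − (1+r)^(−n)) = 15575.00·0.0190833 / (1 − 1.01908^(−30)).
Denominator 1 − (1+r)^(−30) = 0.432835511.
P = 297.223 / 0.432835511 ≈ 686.69.

£686.69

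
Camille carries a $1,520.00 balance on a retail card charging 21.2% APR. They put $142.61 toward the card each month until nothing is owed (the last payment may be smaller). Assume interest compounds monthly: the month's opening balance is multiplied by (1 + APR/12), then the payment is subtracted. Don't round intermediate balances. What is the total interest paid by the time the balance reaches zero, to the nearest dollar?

$179

Monthly rate r = 21.2%/12 = 1.76667% = 0.0176667.
Payoff takes n = ⌈−ln(1 − rB₀/P)/ln(1+r)⌉ = ⌈11.913⌉ = 12 payments; the last is $130.28.
Total paid = 11·$142.61 + $130.28 = $1,698.99.
Total interest = total paid − principal = $1,698.99 − $1,520.00 = $178.99.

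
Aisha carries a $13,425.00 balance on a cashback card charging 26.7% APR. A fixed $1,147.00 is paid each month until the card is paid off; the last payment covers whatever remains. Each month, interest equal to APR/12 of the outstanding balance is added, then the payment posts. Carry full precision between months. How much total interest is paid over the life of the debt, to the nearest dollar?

Monthly rate r = 26.7%/12 = 2.225% = 0.02225.
Payoff takes n = ⌈−ln(1 − rB₀/P)/ln(1+r)⌉ = ⌈13.709⌉ = 14 payments; the last is $815.66.
Total paid = 13·$1,147.00 + $815.66 = $15,726.66.
Total interest = total paid − principal = $15,726.66 − $13,425.00 = $2,301.66.

$2,302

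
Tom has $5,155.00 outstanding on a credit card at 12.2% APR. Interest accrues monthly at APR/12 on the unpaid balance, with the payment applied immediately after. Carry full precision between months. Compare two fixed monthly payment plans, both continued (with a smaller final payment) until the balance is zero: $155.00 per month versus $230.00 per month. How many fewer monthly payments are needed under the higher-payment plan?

15 fewer payments

Monthly rate r = 12.2%/12 = 1.01667% = 0.0101667.
At $155.00/mo: n = ⌈−ln(1 − rB₀/P)/ln(1+r)⌉ = 41 payments (last $123.68); total interest = total paid − $5,155.00 = $1,168.68.
At $230.00/mo: 26 payments (last $130.20); total interest $725.20.
Payments saved = 41 − 26 = 15.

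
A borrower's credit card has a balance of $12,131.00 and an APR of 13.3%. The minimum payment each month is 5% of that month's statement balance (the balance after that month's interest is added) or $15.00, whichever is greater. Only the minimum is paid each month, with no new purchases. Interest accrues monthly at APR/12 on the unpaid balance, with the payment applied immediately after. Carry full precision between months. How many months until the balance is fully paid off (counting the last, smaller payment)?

Monthly rate r = 13.3%/12 = 1.10833% = 0.0110833.
While 5% of the post-interest balance exceeds $15.00, each month B ← (B·(1+r))·(1 − 0.05), i.e. B shrinks by the factor (1+r)·0.95 = 0.96053.
This holds for months 1–93. Entering month 94 the balance is $286.67; 5% of the post-interest balance is now below $15.00, so the flat $15.00 minimum applies from here.
From month 94 a fixed $15.00 at rate r clears $286.67 in 22 more payments. Total: 93 + 22 = 115 months.

115 months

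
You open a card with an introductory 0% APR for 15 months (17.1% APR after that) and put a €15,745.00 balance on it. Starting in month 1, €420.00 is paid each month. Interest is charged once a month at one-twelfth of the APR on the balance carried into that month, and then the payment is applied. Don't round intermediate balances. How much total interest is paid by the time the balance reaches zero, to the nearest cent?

€2,023.21

Promo months 1–15 at r₀ = 0%/12 = 0; months 16+ at r₁ = 17.1%/12 = 0.01425.
After month 15 (no interest yet): B = €15,745.00 − 15·€420.00 = €9,445.00.
Then at r₁ with €420.00/mo: n₂ = −ln(1 − r₁·B/P)/ln(1+r₁) ≈ 27.30 → 28 more payments.
Total paid = 42·€420.00 + €128.21 = €17,768.21; interest = €17,768.21 − €15,745.00 = €2,023.21.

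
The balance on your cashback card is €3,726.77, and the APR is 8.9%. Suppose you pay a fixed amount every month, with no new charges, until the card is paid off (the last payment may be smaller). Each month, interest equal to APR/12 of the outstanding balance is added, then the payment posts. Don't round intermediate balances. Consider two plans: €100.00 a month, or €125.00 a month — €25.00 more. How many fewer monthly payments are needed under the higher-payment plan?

10 fewer payments

Monthly rate r = 8.9%/12 = 0.741667% = 0.00741667.
At €100.00/mo: n = ⌈−ln(1 − rB₀/P)/ln(1+r)⌉ = 44 payments (last €78.28); total interest = total paid − €3,726.77 = €651.51.
At €125.00/mo: 34 payments (last €102.47); total interest €500.70.
Payments saved = 44 − 34 = 10.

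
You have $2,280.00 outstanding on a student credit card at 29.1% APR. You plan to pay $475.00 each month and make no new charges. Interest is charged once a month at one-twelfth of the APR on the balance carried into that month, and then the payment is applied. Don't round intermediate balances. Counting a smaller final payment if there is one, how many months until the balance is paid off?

Monthly rate r = 29.1%/12 = 2.425% = 0.02425.
Recurrence: B ← B·(1+r) − $475.00.
Month 1: interest $55.29; balance after payment $1,860.29.
Month 2: interest $45.11; balance after payment $1,430.40.
Month 3: interest $34.69; balance after payment $990.09.
Month 4: interest $24.01; balance after payment $539.10.
Month 5: interest $13.07; balance after payment $77.17.
Month 6: interest $1.87; balance after payment $0.00.

6 months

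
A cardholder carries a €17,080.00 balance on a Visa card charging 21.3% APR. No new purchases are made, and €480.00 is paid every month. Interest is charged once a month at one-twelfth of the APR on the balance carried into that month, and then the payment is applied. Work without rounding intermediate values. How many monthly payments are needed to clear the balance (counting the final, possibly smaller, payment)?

57 payments

Monthly rate r = 21.3%/12 = 1.775% = 0.01775.
Recurrence: B ← B·(1+r) − €480.00.
Month 1: interest €303.17; balance after payment €16,903.17.
Month 2: interest €300.03; balance after payment €16,723.20.
Closed form: n = −ln(1 − rB₀/P)/ln(1+r) = −ln(0.3684)/ln(1.01775) ≈ 56.757, so the balance reaches zero during payment 57.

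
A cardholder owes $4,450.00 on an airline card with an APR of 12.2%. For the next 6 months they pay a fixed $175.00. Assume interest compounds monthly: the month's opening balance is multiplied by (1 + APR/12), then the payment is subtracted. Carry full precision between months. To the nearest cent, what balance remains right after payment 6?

$3,651.39

Monthly rate r = 12.2%/12 = 1.01667% = 0.0101667.
Each month: B ← B·(1+r) − $175.00.
Month 1: interest $45.24; balance after payment $4,320.24.
Month 2: interest $43.92; balance after payment $4,189.16.
Month 3: interest $42.59; balance after payment $4,056.75.
Month 4: interest $41.24; balance after payment $3,923.00.
Month 5: interest $39.88; balance after payment $3,787.88.
Month 6: interest $38.51; balance after payment $3,651.39.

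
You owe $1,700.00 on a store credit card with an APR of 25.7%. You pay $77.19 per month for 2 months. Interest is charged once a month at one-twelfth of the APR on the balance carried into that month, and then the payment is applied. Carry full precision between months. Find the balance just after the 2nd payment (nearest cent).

Monthly rate r = 25.7%/12 = 2.14167% = 0.0214167.
Each month: B ← B·(1+r) − $77.19.
Month 1: interest $36.41; balance after payment $1,659.22.
Month 2: interest $35.53; balance after payment $1,617.56.

$1,617.56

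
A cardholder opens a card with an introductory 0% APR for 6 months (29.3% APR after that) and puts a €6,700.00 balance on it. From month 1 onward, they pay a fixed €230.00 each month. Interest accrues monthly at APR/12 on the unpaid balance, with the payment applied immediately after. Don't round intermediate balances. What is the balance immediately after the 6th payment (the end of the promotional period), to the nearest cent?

€5,320.00

Promo months 1–6 at r₀ = 0%/12 = 0; months 7+ at r₁ = 29.3%/12 = 0.0244167.
After month 6 (no interest yet): B = €6,700.00 − 6·€230.00 = €5,320.00.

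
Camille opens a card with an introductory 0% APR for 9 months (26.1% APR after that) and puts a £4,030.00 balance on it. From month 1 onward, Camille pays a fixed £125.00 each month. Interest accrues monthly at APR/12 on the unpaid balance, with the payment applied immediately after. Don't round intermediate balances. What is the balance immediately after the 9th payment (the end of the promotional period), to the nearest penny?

£2,905.00

Promo months 1–9 at r₀ = 0%/12 = 0; months 10+ at r₁ = 26.1%/12 = 0.02175.
After month 9 (no interest yet): B = £4,030.00 − 9·£125.00 = £2,905.00.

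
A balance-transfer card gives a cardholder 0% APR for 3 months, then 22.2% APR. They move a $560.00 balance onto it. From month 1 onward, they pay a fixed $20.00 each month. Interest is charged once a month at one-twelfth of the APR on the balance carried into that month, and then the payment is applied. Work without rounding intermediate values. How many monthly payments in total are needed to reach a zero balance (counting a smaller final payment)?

37 payments

Promo months 1–3 at r₀ = 0%/12 = 0; months 4+ at r₁ = 22.2%/12 = 0.0185.
After month 3 (no interest yet): B = $560.00 − 3·$20.00 = $500.00.
Then at r₁ with $20.00/mo: n₂ = −ln(1 − r₁·B/P)/ln(1+r₁) ≈ 33.87 → 34 more payments.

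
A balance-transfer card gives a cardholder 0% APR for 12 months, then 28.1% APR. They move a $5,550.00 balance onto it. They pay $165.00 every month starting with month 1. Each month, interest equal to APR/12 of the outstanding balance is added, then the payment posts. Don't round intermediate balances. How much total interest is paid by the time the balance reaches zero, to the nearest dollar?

$1,467

Promo months 1–12 at r₀ = 0%/12 = 0; months 13+ at r₁ = 28.1%/12 = 0.0234167.
After month 12 (no interest yet): B = $5,550.00 − 12·$165.00 = $3,570.00.
Then at r₁ with $165.00/mo: n₂ = −ln(1 − r₁·B/P)/ln(1+r₁) ≈ 30.52 → 31 more payments.
Total paid = 42·$165.00 + $87.00 = $7,017.00; interest = $7,017.00 − $5,550.00 = $1,467.00.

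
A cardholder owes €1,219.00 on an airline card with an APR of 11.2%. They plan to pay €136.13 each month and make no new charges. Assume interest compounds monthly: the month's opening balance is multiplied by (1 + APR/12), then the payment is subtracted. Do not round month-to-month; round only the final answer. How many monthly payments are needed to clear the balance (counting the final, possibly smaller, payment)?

10 payments

Monthly rate r = 11.2%/12 = 0.933333% = 0.00933333.
Recurrence: B ← B·(1+r) − €136.13.
Month 1: interest €11.38; balance after payment €1,094.25.
Month 2: interest €10.21; balance after payment €968.33.
Closed form: n = −ln(1 − rB₀/P)/ln(1+r) = −ln(0.91642)/ln(1.00933) ≈ 9.395, so the balance reaches zero during payment 10.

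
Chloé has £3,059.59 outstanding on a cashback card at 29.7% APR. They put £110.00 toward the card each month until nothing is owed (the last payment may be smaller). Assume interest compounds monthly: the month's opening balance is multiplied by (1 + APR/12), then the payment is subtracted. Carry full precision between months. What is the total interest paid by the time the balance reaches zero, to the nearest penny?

Monthly rate r = 29.7%/12 = 2.475% = 0.02475.
Payoff takes n = ⌈−ln(1 − rB₀/P)/ln(1+r)⌉ = ⌈47.694⌉ = 48 payments; the last is £76.65.
Total paid = 47·£110.00 + £76.65 = £5,246.65.
Total interest = total paid − principal = £5,246.65 − £3,059.59 = £2,187.06.

£2,187.06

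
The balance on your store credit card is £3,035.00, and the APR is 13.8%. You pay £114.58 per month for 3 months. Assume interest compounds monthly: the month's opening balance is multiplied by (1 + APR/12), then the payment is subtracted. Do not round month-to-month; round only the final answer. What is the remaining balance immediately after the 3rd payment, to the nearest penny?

Monthly rate r = 13.8%/12 = 1.15% = 0.0115.
Each month: B ← B·(1+r) − £114.58.
Month 1: interest £34.90; balance after payment £2,955.32.
Month 2: interest £33.99; balance after payment £2,874.73.
Month 3: interest £33.06; balance after payment £2,793.21.

£2,793.21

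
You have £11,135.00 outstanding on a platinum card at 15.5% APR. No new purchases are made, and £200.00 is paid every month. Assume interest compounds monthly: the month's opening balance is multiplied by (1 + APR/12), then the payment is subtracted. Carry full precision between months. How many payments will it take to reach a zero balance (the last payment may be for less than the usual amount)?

Monthly rate r = 15.5%/12 = 1.29167% = 0.0129167.
Recurrence: B ← B·(1+r) − £200.00.
Month 1: interest £143.83; balance after payment £11,078.83.
Month 2: interest £143.10; balance after payment £11,021.93.
Closed form: n = −ln(1 − rB₀/P)/ln(1+r) = −ln(0.28086)/ln(1.01292) ≈ 98.947, so the balance reaches zero during payment 99.

99 months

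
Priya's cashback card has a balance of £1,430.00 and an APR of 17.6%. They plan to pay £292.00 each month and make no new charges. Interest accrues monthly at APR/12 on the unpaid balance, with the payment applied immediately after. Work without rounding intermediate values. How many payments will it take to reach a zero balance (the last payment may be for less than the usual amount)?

6 payments

Monthly rate r = 17.6%/12 = 1.46667% = 0.0146667.
Recurrence: B ← B·(1+r) − £292.00.
Month 1: interest £20.97; balance after payment £1,158.97.
Month 2: interest £17.00; balance after payment £883.97.
Month 3: interest £12.96; balance after payment £604.94.
Month 4: interest £8.87; balance after payment £321.81.
Month 5: interest £4.72; balance after payment £34.53.
Month 6: interest £0.51; balance after payment £0.00.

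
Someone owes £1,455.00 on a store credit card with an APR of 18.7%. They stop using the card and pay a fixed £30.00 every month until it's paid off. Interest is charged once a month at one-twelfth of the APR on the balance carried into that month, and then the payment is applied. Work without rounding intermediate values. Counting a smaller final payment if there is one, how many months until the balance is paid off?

92 months

Monthly rate r = 18.7%/12 = 1.55833% = 0.0155833.
Recurrence: B ← B·(1+r) − £30.00.
Month 1: interest £22.67; balance after payment £1,447.67.
Month 2: interest £22.56; balance after payment £1,440.23.
Closed form: n = −ln(1 − rB₀/P)/ln(1+r) = −ln(0.24421)/ln(1.01558) ≈ 91.167, so the balance reaches zero during payment 92.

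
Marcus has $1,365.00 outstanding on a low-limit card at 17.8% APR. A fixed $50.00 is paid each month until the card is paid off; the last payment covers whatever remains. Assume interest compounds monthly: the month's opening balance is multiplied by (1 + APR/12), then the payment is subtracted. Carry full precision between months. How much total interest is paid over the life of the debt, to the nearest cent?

Monthly rate r = 17.8%/12 = 1.48333% = 0.0148333.
Payoff takes n = ⌈−ln(1 − rB₀/P)/ln(1+r)⌉ = ⌈35.255⌉ = 36 payments; the last is $12.82.
Total paid = 35·$50.00 + $12.82 = $1,762.82.
Total interest = total paid − principal = $1,762.82 − $1,365.00 = $397.82.

$397.82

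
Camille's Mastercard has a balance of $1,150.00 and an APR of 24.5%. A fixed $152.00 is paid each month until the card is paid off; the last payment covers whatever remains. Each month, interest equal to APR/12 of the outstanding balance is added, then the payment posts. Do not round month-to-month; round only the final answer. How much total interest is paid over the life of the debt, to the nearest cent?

Monthly rate r = 24.5%/12 = 2.04167% = 0.0204167.
Payoff takes n = ⌈−ln(1 − rB₀/P)/ln(1+r)⌉ = ⌈8.302⌉ = 9 payments; the last is $46.21.
Total paid = 8·$152.00 + $46.21 = $1,262.21.
Total interest = total paid − principal = $1,262.21 − $1,150.00 = $112.21.

$112.21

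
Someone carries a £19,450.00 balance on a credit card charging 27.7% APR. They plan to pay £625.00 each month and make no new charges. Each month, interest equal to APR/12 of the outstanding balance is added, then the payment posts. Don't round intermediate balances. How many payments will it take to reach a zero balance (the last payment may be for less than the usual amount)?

56 months

Monthly rate r = 27.7%/12 = 2.30833% = 0.0230833.
Recurrence: B ← B·(1+r) − £625.00.
Month 1: interest £448.97; balance after payment £19,273.97.
Month 2: interest £444.91; balance after payment £19,093.88.
Closed form: n = −ln(1 − rB₀/P)/ln(1+r) = −ln(0.28165)/ln(1.02308) ≈ 55.524, so the balance reaches zero during payment 56.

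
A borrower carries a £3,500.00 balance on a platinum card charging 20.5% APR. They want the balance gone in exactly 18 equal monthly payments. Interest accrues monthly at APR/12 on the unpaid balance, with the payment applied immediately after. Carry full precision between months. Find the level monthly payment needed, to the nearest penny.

Monthly rate r = 20.5%/12 = 1.70833% = 0.0170833.
Level-payment amortization: P = B₀·r / (1 − (1+r)^(−n)) = 3500.00·0.0170833 / (1 − 1.01708^(−18)).
Denominator 1 − (1+r)^(−18) = 0.262805101.
P = 59.7917 / 0.262805101 ≈ 227.51.

£227.51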